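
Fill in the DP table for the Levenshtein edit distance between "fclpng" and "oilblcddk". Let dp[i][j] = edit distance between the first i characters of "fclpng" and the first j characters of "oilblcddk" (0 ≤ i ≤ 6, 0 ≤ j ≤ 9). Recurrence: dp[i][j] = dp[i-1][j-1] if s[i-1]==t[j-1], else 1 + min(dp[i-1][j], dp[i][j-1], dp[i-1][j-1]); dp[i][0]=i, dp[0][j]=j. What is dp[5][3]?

4

   ''  o  i  l  b  l  c  d  d  k
''  0  1  2  3  4  5  6  7  8  9
 f  1  1  2  3  4  5  6  7  8  9
 c  2  2  2  3  4  5  5  6  7  8
 l  3  3  3  2  3  4  5  6  7  8
 p  4  4  4  3  3  4  5  6  7  8
 n  5  5  5  4  4  4  5  6  7  8
 g  6  6  6  5  5  5  5  6  7  8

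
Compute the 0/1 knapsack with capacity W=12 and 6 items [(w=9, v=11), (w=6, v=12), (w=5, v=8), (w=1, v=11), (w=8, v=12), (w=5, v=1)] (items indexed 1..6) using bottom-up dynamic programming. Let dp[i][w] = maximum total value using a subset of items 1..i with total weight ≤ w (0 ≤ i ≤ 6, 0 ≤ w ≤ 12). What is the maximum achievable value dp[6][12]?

31

i\w   0   1   2   3   4   5   6   7   8   9  10  11  12
  0   0   0   0   0   0   0   0   0   0   0   0   0   0
  1   0   0   0   0   0   0   0   0   0  11  11  11  11
  2   0   0   0   0   0   0  12  12  12  12  12  12  12
  3   0   0   0   0   0   8  12  12  12  12  12  20  20
  4   0  11  11  11  11  11  19  23  23  23  23  23  31
  5   0  11  11  11  11  11  19  23  23  23  23  23  31
  6   0  11  11  11  11  11  19  23  23  23  23  23  31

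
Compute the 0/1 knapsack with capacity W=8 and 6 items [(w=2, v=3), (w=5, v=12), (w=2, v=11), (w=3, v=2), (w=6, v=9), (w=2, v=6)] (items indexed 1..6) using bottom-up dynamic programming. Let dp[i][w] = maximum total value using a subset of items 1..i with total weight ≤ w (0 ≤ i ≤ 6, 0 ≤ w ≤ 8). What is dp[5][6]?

14

i\w   0   1   2   3   4   5   6   7   8
  0   0   0   0   0   0   0   0   0   0
  1   0   0   3   3   3   3   3   3   3
  2   0   0   3   3   3  12  12  15  15
  3   0   0  11  11  14  14  14  23  23
  4   0   0  11  11  14  14  14  23  23
  5   0   0  11  11  14  14  14  23  23
  6   0   0  11  11  17  17  20  23  23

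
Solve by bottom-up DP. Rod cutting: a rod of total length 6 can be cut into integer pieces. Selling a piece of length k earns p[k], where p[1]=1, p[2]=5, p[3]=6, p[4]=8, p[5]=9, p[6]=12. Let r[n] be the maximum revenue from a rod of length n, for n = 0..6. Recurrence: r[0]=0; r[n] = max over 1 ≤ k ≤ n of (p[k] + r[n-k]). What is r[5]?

   n    0    1    2    3    4    5    6
r[n]    0    1    5    6   10   11   15

11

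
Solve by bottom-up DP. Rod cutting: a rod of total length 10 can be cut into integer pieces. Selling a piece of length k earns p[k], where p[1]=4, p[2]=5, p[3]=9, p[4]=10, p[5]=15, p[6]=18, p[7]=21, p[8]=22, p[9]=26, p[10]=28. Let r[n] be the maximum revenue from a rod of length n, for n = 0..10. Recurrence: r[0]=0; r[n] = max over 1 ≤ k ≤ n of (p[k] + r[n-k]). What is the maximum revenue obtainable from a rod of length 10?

40

   n    0    1    2    3    4    5    6    7    8    9   10
r[n]    0    4    8   12   16   20   24   28   32   36   40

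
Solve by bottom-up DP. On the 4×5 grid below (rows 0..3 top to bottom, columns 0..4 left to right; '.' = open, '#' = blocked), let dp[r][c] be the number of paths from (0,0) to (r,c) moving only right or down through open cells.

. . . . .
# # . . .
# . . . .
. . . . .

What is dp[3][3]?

4

r\c   0   1   2   3   4
  0   1   1   1   1   1
  1   0   0   1   2   3
  2   0   0   1   3   6
  3   0   0   1   4  10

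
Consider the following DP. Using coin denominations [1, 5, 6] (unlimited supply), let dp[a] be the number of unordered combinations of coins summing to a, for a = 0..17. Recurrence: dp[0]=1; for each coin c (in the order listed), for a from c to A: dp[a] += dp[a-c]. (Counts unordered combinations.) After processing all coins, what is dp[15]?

7

after  coin     0     1     2     3     4     5     6     7     8     9    10    11    12    13    14    15    16    17
          1     1     1     1     1     1     1     1     1     1     1     1     1     1     1     1     1     1     1
          5     1     1     1     1     1     2     2     2     2     2     3     3     3     3     3     4     4     4
          6     1     1     1     1     1     2     3     3     3     3     4     5     6     6     6     7     8     9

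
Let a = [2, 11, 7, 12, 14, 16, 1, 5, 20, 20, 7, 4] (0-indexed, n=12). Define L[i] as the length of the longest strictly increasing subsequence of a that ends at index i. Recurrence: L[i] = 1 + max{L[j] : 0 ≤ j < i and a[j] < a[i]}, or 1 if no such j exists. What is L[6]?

1

   i    0    1    2    3    4    5    6    7    8    9   10   11
a[i]    2   11    7   12   14   16    1    5   20   20    7    4
L[i]    1    2    2    3    4    5    1    2    6    6    3    2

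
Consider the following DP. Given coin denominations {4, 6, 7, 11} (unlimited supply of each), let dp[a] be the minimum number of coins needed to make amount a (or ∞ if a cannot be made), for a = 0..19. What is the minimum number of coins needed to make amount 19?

 a  0  1  2  3  4  5  6  7  8  9 10 11 12 13 14 15 16 17 18 19
dp  0  -  -  -  1  -  1  1  2  -  2  1  2  2  2  2  3  2  2  3
(- denotes ∞ / unreachable)

3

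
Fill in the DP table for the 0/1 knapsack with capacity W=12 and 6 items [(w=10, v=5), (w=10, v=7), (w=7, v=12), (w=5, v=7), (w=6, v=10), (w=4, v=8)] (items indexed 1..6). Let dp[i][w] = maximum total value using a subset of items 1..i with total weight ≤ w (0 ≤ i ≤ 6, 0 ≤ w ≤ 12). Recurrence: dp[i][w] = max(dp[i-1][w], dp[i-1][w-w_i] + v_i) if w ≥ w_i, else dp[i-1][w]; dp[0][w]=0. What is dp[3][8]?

i\w   0   1   2   3   4   5   6   7   8   9  10  11  12
  0   0   0   0   0   0   0   0   0   0   0   0   0   0
  1   0   0   0   0   0   0   0   0   0   0   5   5   5
  2   0   0   0   0   0   0   0   0   0   0   7   7   7
  3   0   0   0   0   0   0   0  12  12  12  12  12  12
  4   0   0   0   0   0   7   7  12  12  12  12  12  19
  5   0   0   0   0   0   7  10  12  12  12  12  17  19
  6   0   0   0   0   8   8  10  12  12  15  18  20  20

12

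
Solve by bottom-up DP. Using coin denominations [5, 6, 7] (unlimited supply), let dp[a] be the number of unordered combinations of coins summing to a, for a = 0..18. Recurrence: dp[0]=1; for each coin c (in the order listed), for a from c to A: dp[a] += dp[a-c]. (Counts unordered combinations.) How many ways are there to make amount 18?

after  coin     0     1     2     3     4     5     6     7     8     9    10    11    12    13    14    15    16    17    18
          5     1     0     0     0     0     1     0     0     0     0     1     0     0     0     0     1     0     0     0
          6     1     0     0     0     0     1     1     0     0     0     1     1     1     0     0     1     1     1     1
          7     1     0     0     0     0     1     1     1     0     0     1     1     2     1     1     1     1     2     2

2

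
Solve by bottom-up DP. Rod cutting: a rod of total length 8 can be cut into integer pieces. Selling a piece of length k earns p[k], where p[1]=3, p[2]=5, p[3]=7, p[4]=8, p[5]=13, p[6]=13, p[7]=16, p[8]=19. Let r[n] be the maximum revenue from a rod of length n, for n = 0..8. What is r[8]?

24

   n    0    1    2    3    4    5    6    7    8
r[n]    0    3    6    9   12   15   18   21   24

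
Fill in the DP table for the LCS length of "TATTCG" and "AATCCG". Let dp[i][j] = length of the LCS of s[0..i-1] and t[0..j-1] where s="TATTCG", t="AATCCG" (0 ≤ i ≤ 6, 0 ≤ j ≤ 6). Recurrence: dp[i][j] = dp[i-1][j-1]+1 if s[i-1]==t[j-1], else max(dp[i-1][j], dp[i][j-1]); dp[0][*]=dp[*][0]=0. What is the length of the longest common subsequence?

4

   ''  A  A  T  C  C  G
''  0  0  0  0  0  0  0
 T  0  0  0  1  1  1  1
 A  0  1  1  1  1  1  1
 T  0  1  1  2  2  2  2
 T  0  1  1  2  2  2  2
 C  0  1  1  2  3  3  3
 G  0  1  1  2  3  3  4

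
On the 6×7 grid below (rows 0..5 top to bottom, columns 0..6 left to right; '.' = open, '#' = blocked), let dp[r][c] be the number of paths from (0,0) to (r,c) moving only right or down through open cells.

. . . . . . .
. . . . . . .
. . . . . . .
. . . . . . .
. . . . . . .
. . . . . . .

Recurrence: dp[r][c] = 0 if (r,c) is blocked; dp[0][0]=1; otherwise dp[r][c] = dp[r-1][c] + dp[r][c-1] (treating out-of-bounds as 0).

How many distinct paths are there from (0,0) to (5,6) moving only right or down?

r\c   0   1   2   3   4   5   6
  0   1   1   1   1   1   1   1
  1   1   2   3   4   5   6   7
  2   1   3   6  10  15  21  28
  3   1   4  10  20  35  56  84
  4   1   5  15  35  70 126 210
  5   1   6  21  56 126 252 462

462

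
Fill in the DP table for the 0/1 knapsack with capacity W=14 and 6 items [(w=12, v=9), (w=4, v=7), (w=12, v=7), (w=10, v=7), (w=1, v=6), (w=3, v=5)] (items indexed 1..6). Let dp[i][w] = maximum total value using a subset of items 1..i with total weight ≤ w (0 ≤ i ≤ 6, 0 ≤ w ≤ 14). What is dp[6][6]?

i\w   0   1   2   3   4   5   6   7   8   9  10  11  12  13  14
  0   0   0   0   0   0   0   0   0   0   0   0   0   0   0   0
  1   0   0   0   0   0   0   0   0   0   0   0   0   9   9   9
  2   0   0   0   0   7   7   7   7   7   7   7   7   9   9   9
  3   0   0   0   0   7   7   7   7   7   7   7   7   9   9   9
  4   0   0   0   0   7   7   7   7   7   7   7   7   9   9  14
  5   0   6   6   6   7  13  13  13  13  13  13  13  13  15  15
  6   0   6   6   6  11  13  13  13  18  18  18  18  18  18  18

13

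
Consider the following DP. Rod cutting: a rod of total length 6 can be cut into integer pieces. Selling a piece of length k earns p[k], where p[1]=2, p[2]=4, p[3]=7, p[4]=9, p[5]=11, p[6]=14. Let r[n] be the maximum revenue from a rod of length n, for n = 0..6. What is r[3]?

7

   n    0    1    2    3    4    5    6
r[n]    0    2    4    7    9   11   14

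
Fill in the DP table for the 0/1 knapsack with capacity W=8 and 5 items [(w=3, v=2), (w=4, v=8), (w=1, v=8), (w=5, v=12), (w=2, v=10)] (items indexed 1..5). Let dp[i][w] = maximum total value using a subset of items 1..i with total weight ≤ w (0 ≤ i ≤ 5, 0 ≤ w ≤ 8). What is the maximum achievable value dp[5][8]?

i\w   0   1   2   3   4   5   6   7   8
  0   0   0   0   0   0   0   0   0   0
  1   0   0   0   2   2   2   2   2   2
  2   0   0   0   2   8   8   8  10  10
  3   0   8   8   8  10  16  16  16  18
  4   0   8   8   8  10  16  20  20  20
  5   0   8  10  18  18  18  20  26  30

30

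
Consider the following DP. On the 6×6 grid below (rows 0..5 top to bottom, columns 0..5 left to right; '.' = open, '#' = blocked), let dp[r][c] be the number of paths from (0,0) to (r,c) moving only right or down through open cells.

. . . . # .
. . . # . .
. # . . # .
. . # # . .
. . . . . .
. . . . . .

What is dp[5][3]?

r\c   0   1   2   3   4   5
  0   1   1   1   1   0   0
  1   1   2   3   0   0   0
  2   1   0   3   3   0   0
  3   1   1   0   0   0   0
  4   1   2   2   2   2   2
  5   1   3   5   7   9  11

7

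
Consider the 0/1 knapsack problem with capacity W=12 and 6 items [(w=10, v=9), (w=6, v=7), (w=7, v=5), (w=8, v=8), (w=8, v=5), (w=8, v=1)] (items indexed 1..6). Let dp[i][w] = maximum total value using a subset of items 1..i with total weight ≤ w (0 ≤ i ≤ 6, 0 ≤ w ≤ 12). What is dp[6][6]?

i\w   0   1   2   3   4   5   6   7   8   9  10  11  12
  0   0   0   0   0   0   0   0   0   0   0   0   0   0
  1   0   0   0   0   0   0   0   0   0   0   9   9   9
  2   0   0   0   0   0   0   7   7   7   7   9   9   9
  3   0   0   0   0   0   0   7   7   7   7   9   9   9
  4   0   0   0   0   0   0   7   7   8   8   9   9   9
  5   0   0   0   0   0   0   7   7   8   8   9   9   9
  6   0   0   0   0   0   0   7   7   8   8   9   9   9

7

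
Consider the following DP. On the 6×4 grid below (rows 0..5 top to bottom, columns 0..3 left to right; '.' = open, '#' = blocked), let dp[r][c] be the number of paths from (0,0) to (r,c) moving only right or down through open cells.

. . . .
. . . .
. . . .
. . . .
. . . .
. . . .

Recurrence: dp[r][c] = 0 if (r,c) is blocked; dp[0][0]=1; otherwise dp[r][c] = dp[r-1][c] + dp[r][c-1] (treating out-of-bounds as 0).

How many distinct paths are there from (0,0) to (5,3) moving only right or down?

r\c   0   1   2   3
  0   1   1   1   1
  1   1   2   3   4
  2   1   3   6  10
  3   1   4  10  20
  4   1   5  15  35
  5   1   6  21  56

56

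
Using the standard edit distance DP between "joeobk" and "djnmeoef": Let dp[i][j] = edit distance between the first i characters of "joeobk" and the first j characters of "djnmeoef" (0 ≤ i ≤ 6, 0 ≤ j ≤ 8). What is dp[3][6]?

   ''  d  j  n  m  e  o  e  f
''  0  1  2  3  4  5  6  7  8
 j  1  1  1  2  3  4  5  6  7
 o  2  2  2  2  3  4  4  5  6
 e  3  3  3  3  3  3  4  4  5
 o  4  4  4  4  4  4  3  4  5
 b  5  5  5  5  5  5  4  4  5
 k  6  6  6  6  6  6  5  5  5

4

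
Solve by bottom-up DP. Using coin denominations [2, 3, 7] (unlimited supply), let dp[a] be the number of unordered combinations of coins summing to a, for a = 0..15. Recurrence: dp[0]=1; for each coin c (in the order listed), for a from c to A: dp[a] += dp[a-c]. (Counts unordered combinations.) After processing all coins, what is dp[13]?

after  coin     0     1     2     3     4     5     6     7     8     9    10    11    12    13    14    15
          2     1     0     1     0     1     0     1     0     1     0     1     0     1     0     1     0
          3     1     0     1     1     1     1     2     1     2     2     2     2     3     2     3     3
          7     1     0     1     1     1     1     2     2     2     3     3     3     4     4     5     5

4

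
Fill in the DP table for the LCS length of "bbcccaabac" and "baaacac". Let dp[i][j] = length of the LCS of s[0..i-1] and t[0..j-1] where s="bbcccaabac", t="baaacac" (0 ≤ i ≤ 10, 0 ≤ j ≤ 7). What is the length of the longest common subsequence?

5

   ''  b  a  a  a  c  a  c
''  0  0  0  0  0  0  0  0
 b  0  1  1  1  1  1  1  1
 b  0  1  1  1  1  1  1  1
 c  0  1  1  1  1  2  2  2
 c  0  1  1  1  1  2  2  3
 c  0  1  1  1  1  2  2  3
 a  0  1  2  2  2  2  3  3
 a  0  1  2  3  3  3  3  3
 b  0  1  2  3  3  3  3  3
 a  0  1  2  3  4  4  4  4
 c  0  1  2  3  4  5  5  5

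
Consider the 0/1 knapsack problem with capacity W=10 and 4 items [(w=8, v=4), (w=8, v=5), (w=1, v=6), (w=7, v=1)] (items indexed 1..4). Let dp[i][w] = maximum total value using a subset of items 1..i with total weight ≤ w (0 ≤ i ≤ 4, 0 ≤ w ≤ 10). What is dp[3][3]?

6

i\w   0   1   2   3   4   5   6   7   8   9  10
  0   0   0   0   0   0   0   0   0   0   0   0
  1   0   0   0   0   0   0   0   0   4   4   4
  2   0   0   0   0   0   0   0   0   5   5   5
  3   0   6   6   6   6   6   6   6   6  11  11
  4   0   6   6   6   6   6   6   6   7  11  11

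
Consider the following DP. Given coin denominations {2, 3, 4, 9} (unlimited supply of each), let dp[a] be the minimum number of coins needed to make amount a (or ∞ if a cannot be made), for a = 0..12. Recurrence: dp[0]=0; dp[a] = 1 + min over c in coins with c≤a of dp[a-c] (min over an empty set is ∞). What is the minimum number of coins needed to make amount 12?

2

 a  0  1  2  3  4  5  6  7  8  9 10 11 12
dp  0  -  1  1  1  2  2  2  2  1  3  2  2
(- denotes ∞ / unreachable)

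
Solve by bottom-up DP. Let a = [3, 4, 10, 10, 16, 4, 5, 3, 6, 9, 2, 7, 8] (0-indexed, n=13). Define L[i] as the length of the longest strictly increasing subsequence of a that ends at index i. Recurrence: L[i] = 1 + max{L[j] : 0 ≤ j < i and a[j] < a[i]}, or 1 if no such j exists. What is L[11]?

   i    0    1    2    3    4    5    6    7    8    9   10   11   12
a[i]    3    4   10   10   16    4    5    3    6    9    2    7    8
L[i]    1    2    3    3    4    2    3    1    4    5    1    5    6

5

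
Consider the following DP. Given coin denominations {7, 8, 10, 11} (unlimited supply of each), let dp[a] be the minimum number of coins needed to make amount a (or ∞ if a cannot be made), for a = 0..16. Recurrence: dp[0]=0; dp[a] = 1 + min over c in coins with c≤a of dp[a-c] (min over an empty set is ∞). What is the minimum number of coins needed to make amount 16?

2

 a  0  1  2  3  4  5  6  7  8  9 10 11 12 13 14 15 16
dp  0  -  -  -  -  -  -  1  1  -  1  1  -  -  2  2  2
(- denotes ∞ / unreachable)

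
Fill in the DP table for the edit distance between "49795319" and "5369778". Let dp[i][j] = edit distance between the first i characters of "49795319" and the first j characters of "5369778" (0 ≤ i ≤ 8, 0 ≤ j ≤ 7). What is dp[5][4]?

4

   ''  5  3  6  9  7  7  8
''  0  1  2  3  4  5  6  7
 4  1  1  2  3  4  5  6  7
 9  2  2  2  3  3  4  5  6
 7  3  3  3  3  4  3  4  5
 9  4  4  4  4  3  4  4  5
 5  5  4  5  5  4  4  5  5
 3  6  5  4  5  5  5  5  6
 1  7  6  5  5  6  6  6  6
 9  8  7  6  6  5  6  7  7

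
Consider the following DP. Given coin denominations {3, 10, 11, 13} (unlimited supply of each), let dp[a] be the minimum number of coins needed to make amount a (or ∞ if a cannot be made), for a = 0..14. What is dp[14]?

 a  0  1  2  3  4  5  6  7  8  9 10 11 12 13 14
dp  0  -  -  1  -  -  2  -  -  3  1  1  4  1  2
(- denotes ∞ / unreachable)

2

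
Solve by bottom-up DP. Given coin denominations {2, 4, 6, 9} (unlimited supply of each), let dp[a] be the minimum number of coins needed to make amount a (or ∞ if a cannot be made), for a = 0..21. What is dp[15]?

2

 a  0  1  2  3  4  5  6  7  8  9 10 11 12 13 14 15 16 17 18 19 20 21
dp  0  -  1  -  1  -  1  -  2  1  2  2  2  2  3  2  3  3  2  3  3  3
(- denotes ∞ / unreachable)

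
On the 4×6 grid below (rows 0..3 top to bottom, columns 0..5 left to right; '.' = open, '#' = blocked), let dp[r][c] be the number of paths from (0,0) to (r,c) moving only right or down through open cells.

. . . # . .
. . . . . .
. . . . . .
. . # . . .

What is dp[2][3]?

r\c   0   1   2   3   4   5
  0   1   1   1   0   0   0
  1   1   2   3   3   3   3
  2   1   3   6   9  12  15
  3   1   4   0   9  21  36

9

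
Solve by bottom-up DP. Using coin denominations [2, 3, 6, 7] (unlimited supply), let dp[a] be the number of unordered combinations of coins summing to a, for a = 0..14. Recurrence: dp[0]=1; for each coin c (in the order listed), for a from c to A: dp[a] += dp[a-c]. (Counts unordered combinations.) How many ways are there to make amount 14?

8

after  coin     0     1     2     3     4     5     6     7     8     9    10    11    12    13    14
          2     1     0     1     0     1     0     1     0     1     0     1     0     1     0     1
          3     1     0     1     1     1     1     2     1     2     2     2     2     3     2     3
          6     1     0     1     1     1     1     3     1     3     3     3     3     6     3     6
          7     1     0     1     1     1     1     3     2     3     4     4     4     7     6     8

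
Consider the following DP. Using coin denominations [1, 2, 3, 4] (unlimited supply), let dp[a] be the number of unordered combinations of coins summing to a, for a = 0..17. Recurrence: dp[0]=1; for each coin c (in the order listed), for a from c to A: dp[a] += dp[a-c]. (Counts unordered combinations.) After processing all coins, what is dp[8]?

after  coin     0     1     2     3     4     5     6     7     8     9    10    11    12    13    14    15    16    17
          1     1     1     1     1     1     1     1     1     1     1     1     1     1     1     1     1     1     1
          2     1     1     2     2     3     3     4     4     5     5     6     6     7     7     8     8     9     9
          3     1     1     2     3     4     5     7     8    10    12    14    16    19    21    24    27    30    33
          4     1     1     2     3     5     6     9    11    15    18    23    27    34    39    47    54    64    72

15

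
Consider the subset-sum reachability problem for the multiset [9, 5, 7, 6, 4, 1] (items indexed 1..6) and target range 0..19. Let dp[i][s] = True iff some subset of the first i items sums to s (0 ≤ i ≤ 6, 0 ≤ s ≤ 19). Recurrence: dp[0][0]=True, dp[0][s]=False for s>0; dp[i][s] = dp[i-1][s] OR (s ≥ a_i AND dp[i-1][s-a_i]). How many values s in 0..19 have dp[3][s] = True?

i\s   0   1   2   3   4   5   6   7   8   9  10  11  12  13  14  15  16  17  18  19
  0   T   F   F   F   F   F   F   F   F   F   F   F   F   F   F   F   F   F   F   F
  1   T   F   F   F   F   F   F   F   F   T   F   F   F   F   F   F   F   F   F   F
  2   T   F   F   F   F   T   F   F   F   T   F   F   F   F   T   F   F   F   F   F
  3   T   F   F   F   F   T   F   T   F   T   F   F   T   F   T   F   T   F   F   F
  4   T   F   F   F   F   T   T   T   F   T   F   T   T   T   T   T   T   F   T   F
  5   T   F   F   F   T   T   T   T   F   T   T   T   T   T   T   T   T   T   T   T
  6   T   T   F   F   T   T   T   T   T   T   T   T   T   T   T   T   T   T   T   T

7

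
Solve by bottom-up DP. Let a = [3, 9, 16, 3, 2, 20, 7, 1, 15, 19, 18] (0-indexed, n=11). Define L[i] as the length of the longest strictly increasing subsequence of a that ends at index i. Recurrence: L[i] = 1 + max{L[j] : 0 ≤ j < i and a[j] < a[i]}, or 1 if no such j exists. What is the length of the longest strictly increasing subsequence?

   i    0    1    2    3    4    5    6    7    8    9   10
a[i]    3    9   16    3    2   20    7    1   15   19   18
L[i]    1    2    3    1    1    4    2    1    3    4    4

4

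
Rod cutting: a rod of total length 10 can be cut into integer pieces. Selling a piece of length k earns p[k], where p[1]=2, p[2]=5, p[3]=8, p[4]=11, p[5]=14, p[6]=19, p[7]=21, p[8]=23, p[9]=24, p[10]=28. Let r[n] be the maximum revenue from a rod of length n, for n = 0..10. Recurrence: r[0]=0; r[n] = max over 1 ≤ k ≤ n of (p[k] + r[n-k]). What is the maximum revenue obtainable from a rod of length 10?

   n    0    1    2    3    4    5    6    7    8    9   10
r[n]    0    2    5    8   11   14   19   21   24   27   30

30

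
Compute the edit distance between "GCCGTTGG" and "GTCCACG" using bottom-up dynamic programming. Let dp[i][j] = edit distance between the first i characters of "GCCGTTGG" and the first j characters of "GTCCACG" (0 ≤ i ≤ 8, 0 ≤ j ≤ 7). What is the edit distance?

5

   ''  G  T  C  C  A  C  G
''  0  1  2  3  4  5  6  7
 G  1  0  1  2  3  4  5  6
 C  2  1  1  1  2  3  4  5
 C  3  2  2  1  1  2  3  4
 G  4  3  3  2  2  2  3  3
 T  5  4  3  3  3  3  3  4
 T  6  5  4  4  4  4  4  4
 G  7  6  5  5  5  5  5  4
 G  8  7  6  6  6  6  6  5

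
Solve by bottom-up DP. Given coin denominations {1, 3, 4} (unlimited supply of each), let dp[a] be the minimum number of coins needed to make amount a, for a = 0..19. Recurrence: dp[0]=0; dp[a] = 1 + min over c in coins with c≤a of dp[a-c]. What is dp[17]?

 a  0  1  2  3  4  5  6  7  8  9 10 11 12 13 14 15 16 17 18 19
dp  0  1  2  1  1  2  2  2  2  3  3  3  3  4  4  4  4  5  5  5

5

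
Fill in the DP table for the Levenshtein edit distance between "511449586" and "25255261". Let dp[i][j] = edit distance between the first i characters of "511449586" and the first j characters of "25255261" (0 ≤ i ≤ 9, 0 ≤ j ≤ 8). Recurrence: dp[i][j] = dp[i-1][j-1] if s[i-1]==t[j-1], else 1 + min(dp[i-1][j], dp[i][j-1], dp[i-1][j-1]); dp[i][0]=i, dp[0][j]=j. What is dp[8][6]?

   ''  2  5  2  5  5  2  6  1
''  0  1  2  3  4  5  6  7  8
 5  1  1  1  2  3  4  5  6  7
 1  2  2  2  2  3  4  5  6  6
 1  3  3  3  3  3  4  5  6  6
 4  4  4  4  4  4  4  5  6  7
 4  5  5  5  5  5  5  5  6  7
 9  6  6  6  6  6  6  6  6  7
 5  7  7  6  7  6  6  7  7  7
 8  8  8  7  7  7  7  7  8  8
 6  9  9  8  8  8  8  8  7  8

7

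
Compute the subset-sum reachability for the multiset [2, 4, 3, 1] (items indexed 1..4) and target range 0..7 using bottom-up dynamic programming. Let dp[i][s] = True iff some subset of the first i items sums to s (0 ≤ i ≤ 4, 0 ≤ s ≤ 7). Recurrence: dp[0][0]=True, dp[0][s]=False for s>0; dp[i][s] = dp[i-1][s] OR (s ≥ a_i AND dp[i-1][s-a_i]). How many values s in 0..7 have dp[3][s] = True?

7

i\s   0   1   2   3   4   5   6   7
  0   T   F   F   F   F   F   F   F
  1   T   F   T   F   F   F   F   F
  2   T   F   T   F   T   F   T   F
  3   T   F   T   T   T   T   T   T
  4   T   T   T   T   T   T   T   T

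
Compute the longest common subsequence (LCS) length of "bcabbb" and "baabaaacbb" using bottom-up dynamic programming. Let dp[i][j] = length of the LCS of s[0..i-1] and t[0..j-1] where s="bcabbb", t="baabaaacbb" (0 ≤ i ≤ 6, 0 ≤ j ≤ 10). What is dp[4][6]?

   ''  b  a  a  b  a  a  a  c  b  b
''  0  0  0  0  0  0  0  0  0  0  0
 b  0  1  1  1  1  1  1  1  1  1  1
 c  0  1  1  1  1  1  1  1  2  2  2
 a  0  1  2  2  2  2  2  2  2  2  2
 b  0  1  2  2  3  3  3  3  3  3  3
 b  0  1  2  2  3  3  3  3  3  4  4
 b  0  1  2  2  3  3  3  3  3  4  5

3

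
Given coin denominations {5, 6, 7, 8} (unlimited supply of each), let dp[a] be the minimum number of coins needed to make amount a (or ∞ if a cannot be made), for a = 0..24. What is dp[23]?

 a  0  1  2  3  4  5  6  7  8  9 10 11 12 13 14 15 16 17 18 19 20 21 22 23 24
dp  0  -  -  -  -  1  1  1  1  -  2  2  2  2  2  2  2  3  3  3  3  3  3  3  3
(- denotes ∞ / unreachable)

3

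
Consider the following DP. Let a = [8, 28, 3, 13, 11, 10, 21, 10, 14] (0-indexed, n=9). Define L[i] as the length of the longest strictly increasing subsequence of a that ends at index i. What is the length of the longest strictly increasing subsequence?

3

   i    0    1    2    3    4    5    6    7    8
a[i]    8   28    3   13   11   10   21   10   14
L[i]    1    2    1    2    2    2    3    2    3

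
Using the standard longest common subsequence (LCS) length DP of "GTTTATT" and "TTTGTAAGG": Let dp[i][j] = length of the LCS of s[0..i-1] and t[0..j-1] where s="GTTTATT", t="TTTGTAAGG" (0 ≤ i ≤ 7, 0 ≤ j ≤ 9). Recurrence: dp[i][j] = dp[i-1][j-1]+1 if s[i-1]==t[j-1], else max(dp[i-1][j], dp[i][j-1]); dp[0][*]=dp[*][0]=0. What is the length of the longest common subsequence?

4

   ''  T  T  T  G  T  A  A  G  G
''  0  0  0  0  0  0  0  0  0  0
 G  0  0  0  0  1  1  1  1  1  1
 T  0  1  1  1  1  2  2  2  2  2
 T  0  1  2  2  2  2  2  2  2  2
 T  0  1  2  3  3  3  3  3  3  3
 A  0  1  2  3  3  3  4  4  4  4
 T  0  1  2  3  3  4  4  4  4  4
 T  0  1  2  3  3  4  4  4  4  4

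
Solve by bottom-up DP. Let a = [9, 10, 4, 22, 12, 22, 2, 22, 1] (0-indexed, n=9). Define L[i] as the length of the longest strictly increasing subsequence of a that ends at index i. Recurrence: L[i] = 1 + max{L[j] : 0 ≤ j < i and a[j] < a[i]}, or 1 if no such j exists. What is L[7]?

   i    0    1    2    3    4    5    6    7    8
a[i]    9   10    4   22   12   22    2   22    1
L[i]    1    2    1    3    3    4    1    4    1

4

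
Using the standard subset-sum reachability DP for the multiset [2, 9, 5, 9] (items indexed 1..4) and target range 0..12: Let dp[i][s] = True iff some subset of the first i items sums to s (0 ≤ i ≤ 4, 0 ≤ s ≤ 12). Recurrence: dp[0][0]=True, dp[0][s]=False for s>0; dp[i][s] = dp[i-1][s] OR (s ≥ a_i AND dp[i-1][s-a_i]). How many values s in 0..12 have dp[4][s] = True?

i\s   0   1   2   3   4   5   6   7   8   9  10  11  12
  0   T   F   F   F   F   F   F   F   F   F   F   F   F
  1   T   F   T   F   F   F   F   F   F   F   F   F   F
  2   T   F   T   F   F   F   F   F   F   T   F   T   F
  3   T   F   T   F   F   T   F   T   F   T   F   T   F
  4   T   F   T   F   F   T   F   T   F   T   F   T   F

6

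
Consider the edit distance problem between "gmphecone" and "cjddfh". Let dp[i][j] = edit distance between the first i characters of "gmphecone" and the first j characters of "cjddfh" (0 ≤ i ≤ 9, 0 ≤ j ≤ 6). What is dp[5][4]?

   ''  c  j  d  d  f  h
''  0  1  2  3  4  5  6
 g  1  1  2  3  4  5  6
 m  2  2  2  3  4  5  6
 p  3  3  3  3  4  5  6
 h  4  4  4  4  4  5  5
 e  5  5  5  5  5  5  6
 c  6  5  6  6  6  6  6
 o  7  6  6  7  7  7  7
 n  8  7  7  7  8  8  8
 e  9  8  8  8  8  9  9

5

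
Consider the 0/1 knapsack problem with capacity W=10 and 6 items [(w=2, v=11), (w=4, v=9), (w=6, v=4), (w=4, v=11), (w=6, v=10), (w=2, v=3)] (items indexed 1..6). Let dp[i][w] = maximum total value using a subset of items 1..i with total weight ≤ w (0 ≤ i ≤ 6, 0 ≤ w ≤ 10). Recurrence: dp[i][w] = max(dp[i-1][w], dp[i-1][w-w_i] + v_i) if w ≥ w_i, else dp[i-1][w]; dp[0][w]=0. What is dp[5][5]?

11

i\w   0   1   2   3   4   5   6   7   8   9  10
  0   0   0   0   0   0   0   0   0   0   0   0
  1   0   0  11  11  11  11  11  11  11  11  11
  2   0   0  11  11  11  11  20  20  20  20  20
  3   0   0  11  11  11  11  20  20  20  20  20
  4   0   0  11  11  11  11  22  22  22  22  31
  5   0   0  11  11  11  11  22  22  22  22  31
  6   0   0  11  11  14  14  22  22  25  25  31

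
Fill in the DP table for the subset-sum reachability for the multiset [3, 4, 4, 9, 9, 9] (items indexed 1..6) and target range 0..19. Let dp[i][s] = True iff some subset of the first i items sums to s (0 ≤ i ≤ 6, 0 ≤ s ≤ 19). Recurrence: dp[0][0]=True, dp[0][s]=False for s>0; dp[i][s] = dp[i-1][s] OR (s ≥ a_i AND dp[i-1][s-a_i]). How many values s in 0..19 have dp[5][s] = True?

i\s   0   1   2   3   4   5   6   7   8   9  10  11  12  13  14  15  16  17  18  19
  0   T   F   F   F   F   F   F   F   F   F   F   F   F   F   F   F   F   F   F   F
  1   T   F   F   T   F   F   F   F   F   F   F   F   F   F   F   F   F   F   F   F
  2   T   F   F   T   T   F   F   T   F   F   F   F   F   F   F   F   F   F   F   F
  3   T   F   F   T   T   F   F   T   T   F   F   T   F   F   F   F   F   F   F   F
  4   T   F   F   T   T   F   F   T   T   T   F   T   T   T   F   F   T   T   F   F
  5   T   F   F   T   T   F   F   T   T   T   F   T   T   T   F   F   T   T   T   F
  6   T   F   F   T   T   F   F   T   T   T   F   T   T   T   F   F   T   T   T   F

12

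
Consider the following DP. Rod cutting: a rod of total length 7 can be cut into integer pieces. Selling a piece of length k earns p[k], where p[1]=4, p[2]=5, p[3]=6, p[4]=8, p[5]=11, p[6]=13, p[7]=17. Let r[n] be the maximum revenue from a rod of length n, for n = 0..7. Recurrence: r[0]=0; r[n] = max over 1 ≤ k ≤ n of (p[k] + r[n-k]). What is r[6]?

24

   n    0    1    2    3    4    5    6    7
r[n]    0    4    8   12   16   20   24   28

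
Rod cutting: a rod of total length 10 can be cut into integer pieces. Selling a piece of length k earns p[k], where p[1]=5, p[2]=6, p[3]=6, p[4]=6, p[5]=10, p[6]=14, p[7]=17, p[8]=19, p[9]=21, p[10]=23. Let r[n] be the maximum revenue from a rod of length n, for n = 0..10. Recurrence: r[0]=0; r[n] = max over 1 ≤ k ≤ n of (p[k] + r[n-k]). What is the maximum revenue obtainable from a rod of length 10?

50

   n    0    1    2    3    4    5    6    7    8    9   10
r[n]    0    5   10   15   20   25   30   35   40   45   50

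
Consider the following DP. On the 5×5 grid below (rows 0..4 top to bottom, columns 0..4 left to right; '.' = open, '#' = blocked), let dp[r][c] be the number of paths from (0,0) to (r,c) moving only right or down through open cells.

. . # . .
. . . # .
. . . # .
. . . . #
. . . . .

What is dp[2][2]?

5

r\c   0   1   2   3   4
  0   1   1   0   0   0
  1   1   2   2   0   0
  2   1   3   5   0   0
  3   1   4   9   9   0
  4   1   5  14  23  23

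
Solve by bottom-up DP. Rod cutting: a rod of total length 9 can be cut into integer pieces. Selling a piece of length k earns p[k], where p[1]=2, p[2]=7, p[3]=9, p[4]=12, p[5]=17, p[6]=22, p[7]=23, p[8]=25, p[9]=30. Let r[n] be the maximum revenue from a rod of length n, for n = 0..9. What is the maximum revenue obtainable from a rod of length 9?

   n    0    1    2    3    4    5    6    7    8    9
r[n]    0    2    7    9   14   17   22   24   29   31

31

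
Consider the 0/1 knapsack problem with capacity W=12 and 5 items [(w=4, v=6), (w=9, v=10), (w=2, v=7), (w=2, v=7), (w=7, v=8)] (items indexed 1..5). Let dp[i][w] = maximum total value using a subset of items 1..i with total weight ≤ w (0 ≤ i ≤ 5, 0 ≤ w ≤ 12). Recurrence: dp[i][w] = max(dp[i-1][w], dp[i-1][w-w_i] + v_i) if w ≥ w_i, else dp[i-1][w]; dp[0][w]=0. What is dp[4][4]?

i\w   0   1   2   3   4   5   6   7   8   9  10  11  12
  0   0   0   0   0   0   0   0   0   0   0   0   0   0
  1   0   0   0   0   6   6   6   6   6   6   6   6   6
  2   0   0   0   0   6   6   6   6   6  10  10  10  10
  3   0   0   7   7   7   7  13  13  13  13  13  17  17
  4   0   0   7   7  14  14  14  14  20  20  20  20  20
  5   0   0   7   7  14  14  14  14  20  20  20  22  22

14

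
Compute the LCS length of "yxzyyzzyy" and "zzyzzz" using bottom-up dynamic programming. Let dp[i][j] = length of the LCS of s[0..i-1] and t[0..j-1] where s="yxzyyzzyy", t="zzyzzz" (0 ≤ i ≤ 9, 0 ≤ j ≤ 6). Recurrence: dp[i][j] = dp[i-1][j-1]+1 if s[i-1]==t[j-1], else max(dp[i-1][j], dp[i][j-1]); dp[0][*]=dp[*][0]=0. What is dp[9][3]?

3

   ''  z  z  y  z  z  z
''  0  0  0  0  0  0  0
 y  0  0  0  1  1  1  1
 x  0  0  0  1  1  1  1
 z  0  1  1  1  2  2  2
 y  0  1  1  2  2  2  2
 y  0  1  1  2  2  2  2
 z  0  1  2  2  3  3  3
 z  0  1  2  2  3  4  4
 y  0  1  2  3  3  4  4
 y  0  1  2  3  3  4  4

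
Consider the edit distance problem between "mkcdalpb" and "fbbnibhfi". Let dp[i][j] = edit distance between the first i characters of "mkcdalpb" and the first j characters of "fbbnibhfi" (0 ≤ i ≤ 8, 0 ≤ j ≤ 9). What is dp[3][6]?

6

   ''  f  b  b  n  i  b  h  f  i
''  0  1  2  3  4  5  6  7  8  9
 m  1  1  2  3  4  5  6  7  8  9
 k  2  2  2  3  4  5  6  7  8  9
 c  3  3  3  3  4  5  6  7  8  9
 d  4  4  4  4  4  5  6  7  8  9
 a  5  5  5  5  5  5  6  7  8  9
 l  6  6  6  6  6  6  6  7  8  9
 p  7  7  7  7  7  7  7  7  8  9
 b  8  8  7  7  8  8  7  8  8  9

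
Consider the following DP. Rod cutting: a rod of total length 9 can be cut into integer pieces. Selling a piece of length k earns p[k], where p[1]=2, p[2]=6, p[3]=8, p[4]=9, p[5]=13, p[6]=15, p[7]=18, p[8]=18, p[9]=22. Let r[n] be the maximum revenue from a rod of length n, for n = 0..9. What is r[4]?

12

   n    0    1    2    3    4    5    6    7    8    9
r[n]    0    2    6    8   12   14   18   20   24   26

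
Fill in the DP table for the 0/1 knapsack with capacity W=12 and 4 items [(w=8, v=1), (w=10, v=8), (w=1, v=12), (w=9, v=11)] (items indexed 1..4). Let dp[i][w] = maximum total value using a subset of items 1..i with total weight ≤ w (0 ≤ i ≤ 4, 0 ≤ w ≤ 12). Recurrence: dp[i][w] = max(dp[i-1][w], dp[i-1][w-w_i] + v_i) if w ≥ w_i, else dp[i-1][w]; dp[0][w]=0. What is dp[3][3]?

12

i\w   0   1   2   3   4   5   6   7   8   9  10  11  12
  0   0   0   0   0   0   0   0   0   0   0   0   0   0
  1   0   0   0   0   0   0   0   0   1   1   1   1   1
  2   0   0   0   0   0   0   0   0   1   1   8   8   8
  3   0  12  12  12  12  12  12  12  12  13  13  20  20
  4   0  12  12  12  12  12  12  12  12  13  23  23  23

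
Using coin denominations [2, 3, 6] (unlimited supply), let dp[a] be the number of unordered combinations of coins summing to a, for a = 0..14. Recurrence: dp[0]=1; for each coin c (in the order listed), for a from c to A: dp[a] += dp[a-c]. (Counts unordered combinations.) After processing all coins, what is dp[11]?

3

after  coin     0     1     2     3     4     5     6     7     8     9    10    11    12    13    14
          2     1     0     1     0     1     0     1     0     1     0     1     0     1     0     1
          3     1     0     1     1     1     1     2     1     2     2     2     2     3     2     3
          6     1     0     1     1     1     1     3     1     3     3     3     3     6     3     6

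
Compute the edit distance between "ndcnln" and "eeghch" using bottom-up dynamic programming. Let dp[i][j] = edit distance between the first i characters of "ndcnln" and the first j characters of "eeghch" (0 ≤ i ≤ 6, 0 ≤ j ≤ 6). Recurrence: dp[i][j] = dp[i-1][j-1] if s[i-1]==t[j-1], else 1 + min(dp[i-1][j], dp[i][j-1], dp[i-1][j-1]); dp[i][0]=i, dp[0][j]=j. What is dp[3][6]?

5

   ''  e  e  g  h  c  h
''  0  1  2  3  4  5  6
 n  1  1  2  3  4  5  6
 d  2  2  2  3  4  5  6
 c  3  3  3  3  4  4  5
 n  4  4  4  4  4  5  5
 l  5  5  5  5  5  5  6
 n  6  6  6  6  6  6  6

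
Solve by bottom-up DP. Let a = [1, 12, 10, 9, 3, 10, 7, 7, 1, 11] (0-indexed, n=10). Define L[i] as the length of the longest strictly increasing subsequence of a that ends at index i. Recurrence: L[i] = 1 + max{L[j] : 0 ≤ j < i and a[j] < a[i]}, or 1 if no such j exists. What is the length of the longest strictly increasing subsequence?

4

   i    0    1    2    3    4    5    6    7    8    9
a[i]    1   12   10    9    3   10    7    7    1   11
L[i]    1    2    2    2    2    3    3    3    1    4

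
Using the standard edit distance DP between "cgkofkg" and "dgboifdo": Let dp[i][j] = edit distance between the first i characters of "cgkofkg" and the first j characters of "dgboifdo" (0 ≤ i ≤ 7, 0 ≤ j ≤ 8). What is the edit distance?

   ''  d  g  b  o  i  f  d  o
''  0  1  2  3  4  5  6  7  8
 c  1  1  2  3  4  5  6  7  8
 g  2  2  1  2  3  4  5  6  7
 k  3  3  2  2  3  4  5  6  7
 o  4  4  3  3  2  3  4  5  6
 f  5  5  4  4  3  3  3  4  5
 k  6  6  5  5  4  4  4  4  5
 g  7  7  6  6  5  5  5  5  5

5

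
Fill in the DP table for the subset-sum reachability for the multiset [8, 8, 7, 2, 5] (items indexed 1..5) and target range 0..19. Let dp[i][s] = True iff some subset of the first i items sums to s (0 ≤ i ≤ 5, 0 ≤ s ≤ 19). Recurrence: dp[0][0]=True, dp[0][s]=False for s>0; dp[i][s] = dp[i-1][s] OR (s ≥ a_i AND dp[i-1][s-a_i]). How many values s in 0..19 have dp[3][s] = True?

5

i\s   0   1   2   3   4   5   6   7   8   9  10  11  12  13  14  15  16  17  18  19
  0   T   F   F   F   F   F   F   F   F   F   F   F   F   F   F   F   F   F   F   F
  1   T   F   F   F   F   F   F   F   T   F   F   F   F   F   F   F   F   F   F   F
  2   T   F   F   F   F   F   F   F   T   F   F   F   F   F   F   F   T   F   F   F
  3   T   F   F   F   F   F   F   T   T   F   F   F   F   F   F   T   T   F   F   F
  4   T   F   T   F   F   F   F   T   T   T   T   F   F   F   F   T   T   T   T   F
  5   T   F   T   F   F   T   F   T   T   T   T   F   T   T   T   T   T   T   T   F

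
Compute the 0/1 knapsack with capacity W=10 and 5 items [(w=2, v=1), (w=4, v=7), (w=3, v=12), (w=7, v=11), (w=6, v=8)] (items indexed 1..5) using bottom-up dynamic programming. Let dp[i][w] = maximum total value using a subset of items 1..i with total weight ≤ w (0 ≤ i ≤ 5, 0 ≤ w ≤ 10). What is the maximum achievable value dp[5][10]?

23

i\w   0   1   2   3   4   5   6   7   8   9  10
  0   0   0   0   0   0   0   0   0   0   0   0
  1   0   0   1   1   1   1   1   1   1   1   1
  2   0   0   1   1   7   7   8   8   8   8   8
  3   0   0   1  12  12  13  13  19  19  20  20
  4   0   0   1  12  12  13  13  19  19  20  23
  5   0   0   1  12  12  13  13  19  19  20  23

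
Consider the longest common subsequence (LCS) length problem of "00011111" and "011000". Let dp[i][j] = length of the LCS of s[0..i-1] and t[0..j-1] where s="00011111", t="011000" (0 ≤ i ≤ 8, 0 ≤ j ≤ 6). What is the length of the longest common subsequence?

3

   ''  0  1  1  0  0  0
''  0  0  0  0  0  0  0
 0  0  1  1  1  1  1  1
 0  0  1  1  1  2  2  2
 0  0  1  1  1  2  3  3
 1  0  1  2  2  2  3  3
 1  0  1  2  3  3  3  3
 1  0  1  2  3  3  3  3
 1  0  1  2  3  3  3  3
 1  0  1  2  3  3  3  3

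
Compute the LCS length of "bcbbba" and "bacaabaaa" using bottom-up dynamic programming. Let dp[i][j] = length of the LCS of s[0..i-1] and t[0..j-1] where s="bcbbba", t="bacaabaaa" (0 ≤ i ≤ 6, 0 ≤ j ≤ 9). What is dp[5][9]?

3

   ''  b  a  c  a  a  b  a  a  a
''  0  0  0  0  0  0  0  0  0  0
 b  0  1  1  1  1  1  1  1  1  1
 c  0  1  1  2  2  2  2  2  2  2
 b  0  1  1  2  2  2  3  3  3  3
 b  0  1  1  2  2  2  3  3  3  3
 b  0  1  1  2  2  2  3  3  3  3
 a  0  1  2  2  3  3  3  4  4  4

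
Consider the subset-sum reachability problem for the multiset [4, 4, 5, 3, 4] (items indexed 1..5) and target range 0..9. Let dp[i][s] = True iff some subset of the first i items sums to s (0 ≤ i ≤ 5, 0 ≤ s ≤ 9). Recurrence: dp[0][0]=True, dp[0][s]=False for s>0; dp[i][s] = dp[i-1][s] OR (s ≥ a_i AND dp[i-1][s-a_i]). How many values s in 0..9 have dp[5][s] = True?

i\s   0   1   2   3   4   5   6   7   8   9
  0   T   F   F   F   F   F   F   F   F   F
  1   T   F   F   F   T   F   F   F   F   F
  2   T   F   F   F   T   F   F   F   T   F
  3   T   F   F   F   T   T   F   F   T   T
  4   T   F   F   T   T   T   F   T   T   T
  5   T   F   F   T   T   T   F   T   T   T

7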